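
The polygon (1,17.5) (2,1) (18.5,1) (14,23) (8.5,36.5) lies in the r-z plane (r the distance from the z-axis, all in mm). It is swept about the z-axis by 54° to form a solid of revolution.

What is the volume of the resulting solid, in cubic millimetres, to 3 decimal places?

Volume = 3314.164 mm³

Profile (r,z), 5 vertices: (1,17.5) (2,1) (18.5,1) (14,23) (8.5,36.5)
edge 0: (1,17.5)→(2,1)  cross = 1·1 − 2·17.5 = -34.0000; (r_i+r_j)·cross = 3·-34.0000 = -102.0000
edge 1: (2,1)→(18.5,1)  cross = 2·1 − 18.5·1 = -16.5000; (r_i+r_j)·cross = 20.5·-16.5000 = -338.2500
edge 2: (18.5,1)→(14,23)  cross = 18.5·23 − 14·1 = 411.5000; (r_i+r_j)·cross = 32.5·411.5000 = 13373.7500
edge 3: (14,23)→(8.5,36.5)  cross = 14·36.5 − 8.5·23 = 315.5000; (r_i+r_j)·cross = 22.5·315.5000 = 7098.7500
edge 4: (8.5,36.5)→(1,17.5)  cross = 8.5·17.5 − 1·36.5 = 112.2500; (r_i+r_j)·cross = 9.5·112.2500 = 1066.3750
Σcross = 788.7500 → A = |Σcross|/2 = 394.3750 mm²
Σ(r_i+r_j)·cross = 21098.6250 → first moment M = |Σ|/6 = 3516.4375
R_c = M/A = 3516.4375/394.3750 = 8.9165 mm
θ = 54° = 0.942478 rad
V = θ·R_c·A = 0.942478·8.9165·394.3750 = 3314.164 mm³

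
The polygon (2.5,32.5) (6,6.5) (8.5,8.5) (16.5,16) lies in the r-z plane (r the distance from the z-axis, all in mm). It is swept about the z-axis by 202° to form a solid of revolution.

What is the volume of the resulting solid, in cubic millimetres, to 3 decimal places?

Profile (r,z), 4 vertices: (2.5,32.5) (6,6.5) (8.5,8.5) (16.5,16)
edge 0: (2.5,32.5)→(6,6.5)  cross = 2.5·6.5 − 6·32.5 = -178.7500; (r_i+r_j)·cross = 8.5·-178.7500 = -1519.3750
edge 1: (6,6.5)→(8.5,8.5)  cross = 6·8.5 − 8.5·6.5 = -4.2500; (r_i+r_j)·cross = 14.5·-4.2500 = -61.6250
edge 2: (8.5,8.5)→(16.5,16)  cross = 8.5·16 − 16.5·8.5 = -4.2500; (r_i+r_j)·cross = 25·-4.2500 = -106.2500
edge 3: (16.5,16)→(2.5,32.5)  cross = 16.5·32.5 − 2.5·16 = 496.2500; (r_i+r_j)·cross = 19·496.2500 = 9428.7500
Σcross = 309.0000 → A = |Σcross|/2 = 154.5000 mm²
Σ(r_i+r_j)·cross = 7741.5000 → first moment M = |Σ|/6 = 1290.2500
R_c = M/A = 1290.2500/154.5000 = 8.3511 mm
θ = 202° = 3.525565 rad
V = θ·R_c·A = 3.525565·8.3511·154.5000 = 4548.860 mm³

Volume = 4548.860 mm³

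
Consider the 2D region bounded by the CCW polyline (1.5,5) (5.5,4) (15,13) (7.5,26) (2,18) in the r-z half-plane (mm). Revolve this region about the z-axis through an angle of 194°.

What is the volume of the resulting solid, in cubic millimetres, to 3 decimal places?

Profile (r,z), 5 vertices: (1.5,5) (5.5,4) (15,13) (7.5,26) (2,18)
edge 0: (1.5,5)→(5.5,4)  cross = 1.5·4 − 5.5·5 = -21.5000; (r_i+r_j)·cross = 7·-21.5000 = -150.5000
edge 1: (5.5,4)→(15,13)  cross = 5.5·13 − 15·4 = 11.5000; (r_i+r_j)·cross = 20.5·11.5000 = 235.7500
edge 2: (15,13)→(7.5,26)  cross = 15·26 − 7.5·13 = 292.5000; (r_i+r_j)·cross = 22.5·292.5000 = 6581.2500
edge 3: (7.5,26)→(2,18)  cross = 7.5·18 − 2·26 = 83.0000; (r_i+r_j)·cross = 9.5·83.0000 = 788.5000
edge 4: (2,18)→(1.5,5)  cross = 2·5 − 1.5·18 = -17.0000; (r_i+r_j)·cross = 3.5·-17.0000 = -59.5000
Σcross = 348.5000 → A = |Σcross|/2 = 174.2500 mm²
Σ(r_i+r_j)·cross = 7395.5000 → first moment M = |Σ|/6 = 1232.5833
R_c = M/A = 1232.5833/174.2500 = 7.0736 mm
θ = 194° = 3.385939 rad
V = θ·R_c·A = 3.385939·7.0736·174.2500 = 4173.452 mm³

Volume = 4173.452 mm³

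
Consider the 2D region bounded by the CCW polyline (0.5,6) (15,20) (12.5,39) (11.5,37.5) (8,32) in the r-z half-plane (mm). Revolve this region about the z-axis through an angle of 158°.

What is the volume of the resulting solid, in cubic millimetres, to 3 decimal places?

Profile (r,z), 5 vertices: (0.5,6) (15,20) (12.5,39) (11.5,37.5) (8,32)
edge 0: (0.5,6)→(15,20)  cross = 0.5·20 − 15·6 = -80.0000; (r_i+r_j)·cross = 15.5·-80.0000 = -1240.0000
edge 1: (15,20)→(12.5,39)  cross = 15·39 − 12.5·20 = 335.0000; (r_i+r_j)·cross = 27.5·335.0000 = 9212.5000
edge 2: (12.5,39)→(11.5,37.5)  cross = 12.5·37.5 − 11.5·39 = 20.2500; (r_i+r_j)·cross = 24·20.2500 = 486.0000
edge 3: (11.5,37.5)→(8,32)  cross = 11.5·32 − 8·37.5 = 68.0000; (r_i+r_j)·cross = 19.5·68.0000 = 1326.0000
edge 4: (8,32)→(0.5,6)  cross = 8·6 − 0.5·32 = 32.0000; (r_i+r_j)·cross = 8.5·32.0000 = 272.0000
Σcross = 375.2500 → A = |Σcross|/2 = 187.6250 mm²
Σ(r_i+r_j)·cross = 10056.5000 → first moment M = |Σ|/6 = 1676.0833
R_c = M/A = 1676.0833/187.6250 = 8.9332 mm
θ = 158° = 2.757620 rad
V = θ·R_c·A = 2.757620·8.9332·187.6250 = 4622.001 mm³

Volume = 4622.001 mm³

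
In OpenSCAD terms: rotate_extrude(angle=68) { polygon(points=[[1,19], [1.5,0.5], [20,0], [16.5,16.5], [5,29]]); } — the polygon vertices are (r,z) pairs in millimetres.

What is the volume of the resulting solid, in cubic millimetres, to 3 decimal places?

Profile (r,z), 5 vertices: (1,19) (1.5,0.5) (20,0) (16.5,16.5) (5,29)
edge 0: (1,19)→(1.5,0.5)  cross = 1·0.5 − 1.5·19 = -28.0000; (r_i+r_j)·cross = 2.5·-28.0000 = -70.0000
edge 1: (1.5,0.5)→(20,0)  cross = 1.5·0 − 20·0.5 = -10.0000; (r_i+r_j)·cross = 21.5·-10.0000 = -215.0000
edge 2: (20,0)→(16.5,16.5)  cross = 20·16.5 − 16.5·0 = 330.0000; (r_i+r_j)·cross = 36.5·330.0000 = 12045.0000
edge 3: (16.5,16.5)→(5,29)  cross = 16.5·29 − 5·16.5 = 396.0000; (r_i+r_j)·cross = 21.5·396.0000 = 8514.0000
edge 4: (5,29)→(1,19)  cross = 5·19 − 1·29 = 66.0000; (r_i+r_j)·cross = 6·66.0000 = 396.0000
Σcross = 754.0000 → A = |Σcross|/2 = 377.0000 mm²
Σ(r_i+r_j)·cross = 20670.0000 → first moment M = |Σ|/6 = 3445.0000
R_c = M/A = 3445.0000/377.0000 = 9.1379 mm
θ = 68° = 1.186824 rad
V = θ·R_c·A = 1.186824·9.1379·377.0000 = 4088.608 mm³

Volume = 4088.608 mm³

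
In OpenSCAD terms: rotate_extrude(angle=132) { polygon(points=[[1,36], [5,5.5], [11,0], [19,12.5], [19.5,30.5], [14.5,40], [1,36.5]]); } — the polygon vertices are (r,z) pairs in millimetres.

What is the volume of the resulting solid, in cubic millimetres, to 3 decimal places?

Profile (r,z), 7 vertices: (1,36) (5,5.5) (11,0) (19,12.5) (19.5,30.5) (14.5,40) (1,36.5)
edge 0: (1,36)→(5,5.5)  cross = 1·5.5 − 5·36 = -174.5000; (r_i+r_j)·cross = 6·-174.5000 = -1047.0000
edge 1: (5,5.5)→(11,0)  cross = 5·0 − 11·5.5 = -60.5000; (r_i+r_j)·cross = 16·-60.5000 = -968.0000
edge 2: (11,0)→(19,12.5)  cross = 11·12.5 − 19·0 = 137.5000; (r_i+r_j)·cross = 30·137.5000 = 4125.0000
edge 3: (19,12.5)→(19.5,30.5)  cross = 19·30.5 − 19.5·12.5 = 335.7500; (r_i+r_j)·cross = 38.5·335.7500 = 12926.3750
edge 4: (19.5,30.5)→(14.5,40)  cross = 19.5·40 − 14.5·30.5 = 337.7500; (r_i+r_j)·cross = 34·337.7500 = 11483.5000
edge 5: (14.5,40)→(1,36.5)  cross = 14.5·36.5 − 1·40 = 489.2500; (r_i+r_j)·cross = 15.5·489.2500 = 7583.3750
edge 6: (1,36.5)→(1,36)  cross = 1·36 − 1·36.5 = -0.5000; (r_i+r_j)·cross = 2·-0.5000 = -1.0000
Σcross = 1064.7500 → A = |Σcross|/2 = 532.3750 mm²
Σ(r_i+r_j)·cross = 34102.2500 → first moment M = |Σ|/6 = 5683.7083
R_c = M/A = 5683.7083/532.3750 = 10.6761 mm
θ = 132° = 2.303835 rad
V = θ·R_c·A = 2.303835·10.6761·532.3750 = 13094.324 mm³

Volume = 13094.324 mm³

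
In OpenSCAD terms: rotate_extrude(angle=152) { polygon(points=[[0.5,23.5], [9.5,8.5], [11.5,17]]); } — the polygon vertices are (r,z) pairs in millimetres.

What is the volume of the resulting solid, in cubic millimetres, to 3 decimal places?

Volume = 1012.413 mm³

Profile (r,z), 3 vertices: (0.5,23.5) (9.5,8.5) (11.5,17)
edge 0: (0.5,23.5)→(9.5,8.5)  cross = 0.5·8.5 − 9.5·23.5 = -219.0000; (r_i+r_j)·cross = 10·-219.0000 = -2190.0000
edge 1: (9.5,8.5)→(11.5,17)  cross = 9.5·17 − 11.5·8.5 = 63.7500; (r_i+r_j)·cross = 21·63.7500 = 1338.7500
edge 2: (11.5,17)→(0.5,23.5)  cross = 11.5·23.5 − 0.5·17 = 261.7500; (r_i+r_j)·cross = 12·261.7500 = 3141.0000
Σcross = 106.5000 → A = |Σcross|/2 = 53.2500 mm²
Σ(r_i+r_j)·cross = 2289.7500 → first moment M = |Σ|/6 = 381.6250
R_c = M/A = 381.6250/53.2500 = 7.1667 mm
θ = 152° = 2.652900 rad
V = θ·R_c·A = 2.652900·7.1667·53.2500 = 1012.413 mm³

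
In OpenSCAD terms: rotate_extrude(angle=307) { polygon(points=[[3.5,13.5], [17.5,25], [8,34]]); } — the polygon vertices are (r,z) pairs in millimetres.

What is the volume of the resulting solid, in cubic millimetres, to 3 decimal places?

Volume = 6092.452 mm³

Profile (r,z), 3 vertices: (3.5,13.5) (17.5,25) (8,34)
edge 0: (3.5,13.5)→(17.5,25)  cross = 3.5·25 − 17.5·13.5 = -148.7500; (r_i+r_j)·cross = 21·-148.7500 = -3123.7500
edge 1: (17.5,25)→(8,34)  cross = 17.5·34 − 8·25 = 395.0000; (r_i+r_j)·cross = 25.5·395.0000 = 10072.5000
edge 2: (8,34)→(3.5,13.5)  cross = 8·13.5 − 3.5·34 = -11.0000; (r_i+r_j)·cross = 11.5·-11.0000 = -126.5000
Σcross = 235.2500 → A = |Σcross|/2 = 117.6250 mm²
Σ(r_i+r_j)·cross = 6822.2500 → first moment M = |Σ|/6 = 1137.0417
R_c = M/A = 1137.0417/117.6250 = 9.6667 mm
θ = 307° = 5.358161 rad
V = θ·R_c·A = 5.358161·9.6667·117.6250 = 6092.452 mm³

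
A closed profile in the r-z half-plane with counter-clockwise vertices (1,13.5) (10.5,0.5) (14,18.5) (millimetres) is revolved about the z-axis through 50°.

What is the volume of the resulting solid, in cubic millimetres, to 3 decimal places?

Volume = 802.961 mm³

Profile (r,z), 3 vertices: (1,13.5) (10.5,0.5) (14,18.5)
edge 0: (1,13.5)→(10.5,0.5)  cross = 1·0.5 − 10.5·13.5 = -141.2500; (r_i+r_j)·cross = 11.5·-141.2500 = -1624.3750
edge 1: (10.5,0.5)→(14,18.5)  cross = 10.5·18.5 − 14·0.5 = 187.2500; (r_i+r_j)·cross = 24.5·187.2500 = 4587.6250
edge 2: (14,18.5)→(1,13.5)  cross = 14·13.5 − 1·18.5 = 170.5000; (r_i+r_j)·cross = 15·170.5000 = 2557.5000
Σcross = 216.5000 → A = |Σcross|/2 = 108.2500 mm²
Σ(r_i+r_j)·cross = 5520.7500 → first moment M = |Σ|/6 = 920.1250
R_c = M/A = 920.1250/108.2500 = 8.5000 mm
θ = 50° = 0.872665 rad
V = θ·R_c·A = 0.872665·8.5000·108.2500 = 802.961 mm³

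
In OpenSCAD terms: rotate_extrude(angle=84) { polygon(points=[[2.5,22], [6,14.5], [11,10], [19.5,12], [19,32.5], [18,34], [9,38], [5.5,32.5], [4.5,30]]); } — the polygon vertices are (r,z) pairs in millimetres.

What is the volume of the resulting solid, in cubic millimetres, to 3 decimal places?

Profile (r,z), 9 vertices: (2.5,22) (6,14.5) (11,10) (19.5,12) (19,32.5) (18,34) (9,38) (5.5,32.5) (4.5,30)
edge 0: (2.5,22)→(6,14.5)  cross = 2.5·14.5 − 6·22 = -95.7500; (r_i+r_j)·cross = 8.5·-95.7500 = -813.8750
edge 1: (6,14.5)→(11,10)  cross = 6·10 − 11·14.5 = -99.5000; (r_i+r_j)·cross = 17·-99.5000 = -1691.5000
edge 2: (11,10)→(19.5,12)  cross = 11·12 − 19.5·10 = -63.0000; (r_i+r_j)·cross = 30.5·-63.0000 = -1921.5000
edge 3: (19.5,12)→(19,32.5)  cross = 19.5·32.5 − 19·12 = 405.7500; (r_i+r_j)·cross = 38.5·405.7500 = 15621.3750
edge 4: (19,32.5)→(18,34)  cross = 19·34 − 18·32.5 = 61.0000; (r_i+r_j)·cross = 37·61.0000 = 2257.0000
edge 5: (18,34)→(9,38)  cross = 18·38 − 9·34 = 378.0000; (r_i+r_j)·cross = 27·378.0000 = 10206.0000
edge 6: (9,38)→(5.5,32.5)  cross = 9·32.5 − 5.5·38 = 83.5000; (r_i+r_j)·cross = 14.5·83.5000 = 1210.7500
edge 7: (5.5,32.5)→(4.5,30)  cross = 5.5·30 − 4.5·32.5 = 18.7500; (r_i+r_j)·cross = 10·18.7500 = 187.5000
edge 8: (4.5,30)→(2.5,22)  cross = 4.5·22 − 2.5·30 = 24.0000; (r_i+r_j)·cross = 7·24.0000 = 168.0000
Σcross = 712.7500 → A = |Σcross|/2 = 356.3750 mm²
Σ(r_i+r_j)·cross = 25223.7500 → first moment M = |Σ|/6 = 4203.9583
R_c = M/A = 4203.9583/356.3750 = 11.7964 mm
θ = 84° = 1.466077 rad
V = θ·R_c·A = 1.466077·11.7964·356.3750 = 6163.325 mm³

Volume = 6163.325 mm³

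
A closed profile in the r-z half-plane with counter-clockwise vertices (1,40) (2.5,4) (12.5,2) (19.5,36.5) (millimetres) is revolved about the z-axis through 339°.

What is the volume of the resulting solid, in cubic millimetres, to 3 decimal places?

Volume = 27199.654 mm³

Profile (r,z), 4 vertices: (1,40) (2.5,4) (12.5,2) (19.5,36.5)
edge 0: (1,40)→(2.5,4)  cross = 1·4 − 2.5·40 = -96.0000; (r_i+r_j)·cross = 3.5·-96.0000 = -336.0000
edge 1: (2.5,4)→(12.5,2)  cross = 2.5·2 − 12.5·4 = -45.0000; (r_i+r_j)·cross = 15·-45.0000 = -675.0000
edge 2: (12.5,2)→(19.5,36.5)  cross = 12.5·36.5 − 19.5·2 = 417.2500; (r_i+r_j)·cross = 32·417.2500 = 13352.0000
edge 3: (19.5,36.5)→(1,40)  cross = 19.5·40 − 1·36.5 = 743.5000; (r_i+r_j)·cross = 20.5·743.5000 = 15241.7500
Σcross = 1019.7500 → A = |Σcross|/2 = 509.8750 mm²
Σ(r_i+r_j)·cross = 27582.7500 → first moment M = |Σ|/6 = 4597.1250
R_c = M/A = 4597.1250/509.8750 = 9.0162 mm
θ = 339° = 5.916666 rad
V = θ·R_c·A = 5.916666·9.0162·509.8750 = 27199.654 mm³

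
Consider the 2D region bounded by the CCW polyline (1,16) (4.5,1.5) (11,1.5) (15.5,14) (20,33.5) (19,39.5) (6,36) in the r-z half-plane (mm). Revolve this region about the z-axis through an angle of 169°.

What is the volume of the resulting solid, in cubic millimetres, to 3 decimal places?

Profile (r,z), 7 vertices: (1,16) (4.5,1.5) (11,1.5) (15.5,14) (20,33.5) (19,39.5) (6,36)
edge 0: (1,16)→(4.5,1.5)  cross = 1·1.5 − 4.5·16 = -70.5000; (r_i+r_j)·cross = 5.5·-70.5000 = -387.7500
edge 1: (4.5,1.5)→(11,1.5)  cross = 4.5·1.5 − 11·1.5 = -9.7500; (r_i+r_j)·cross = 15.5·-9.7500 = -151.1250
edge 2: (11,1.5)→(15.5,14)  cross = 11·14 − 15.5·1.5 = 130.7500; (r_i+r_j)·cross = 26.5·130.7500 = 3464.8750
edge 3: (15.5,14)→(20,33.5)  cross = 15.5·33.5 − 20·14 = 239.2500; (r_i+r_j)·cross = 35.5·239.2500 = 8493.3750
edge 4: (20,33.5)→(19,39.5)  cross = 20·39.5 − 19·33.5 = 153.5000; (r_i+r_j)·cross = 39·153.5000 = 5986.5000
edge 5: (19,39.5)→(6,36)  cross = 19·36 − 6·39.5 = 447.0000; (r_i+r_j)·cross = 25·447.0000 = 11175.0000
edge 6: (6,36)→(1,16)  cross = 6·16 − 1·36 = 60.0000; (r_i+r_j)·cross = 7·60.0000 = 420.0000
Σcross = 950.2500 → A = |Σcross|/2 = 475.1250 mm²
Σ(r_i+r_j)·cross = 29000.8750 → first moment M = |Σ|/6 = 4833.4792
R_c = M/A = 4833.4792/475.1250 = 10.1731 mm
θ = 169° = 2.949606 rad
V = θ·R_c·A = 2.949606·10.1731·475.1250 = 14256.861 mm³

Volume = 14256.861 mm³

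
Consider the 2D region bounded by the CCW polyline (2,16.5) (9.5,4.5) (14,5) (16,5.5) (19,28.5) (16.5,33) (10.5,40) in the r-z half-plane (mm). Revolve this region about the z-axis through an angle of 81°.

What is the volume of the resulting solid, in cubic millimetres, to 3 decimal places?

Profile (r,z), 7 vertices: (2,16.5) (9.5,4.5) (14,5) (16,5.5) (19,28.5) (16.5,33) (10.5,40)
edge 0: (2,16.5)→(9.5,4.5)  cross = 2·4.5 − 9.5·16.5 = -147.7500; (r_i+r_j)·cross = 11.5·-147.7500 = -1699.1250
edge 1: (9.5,4.5)→(14,5)  cross = 9.5·5 − 14·4.5 = -15.5000; (r_i+r_j)·cross = 23.5·-15.5000 = -364.2500
edge 2: (14,5)→(16,5.5)  cross = 14·5.5 − 16·5 = -3.0000; (r_i+r_j)·cross = 30·-3.0000 = -90.0000
edge 3: (16,5.5)→(19,28.5)  cross = 16·28.5 − 19·5.5 = 351.5000; (r_i+r_j)·cross = 35·351.5000 = 12302.5000
edge 4: (19,28.5)→(16.5,33)  cross = 19·33 − 16.5·28.5 = 156.7500; (r_i+r_j)·cross = 35.5·156.7500 = 5564.6250
edge 5: (16.5,33)→(10.5,40)  cross = 16.5·40 − 10.5·33 = 313.5000; (r_i+r_j)·cross = 27·313.5000 = 8464.5000
edge 6: (10.5,40)→(2,16.5)  cross = 10.5·16.5 − 2·40 = 93.2500; (r_i+r_j)·cross = 12.5·93.2500 = 1165.6250
Σcross = 748.7500 → A = |Σcross|/2 = 374.3750 mm²
Σ(r_i+r_j)·cross = 25343.8750 → first moment M = |Σ|/6 = 4223.9792
R_c = M/A = 4223.9792/374.3750 = 11.2827 mm
θ = 81° = 1.413717 rad
V = θ·R_c·A = 1.413717·11.2827·374.3750 = 5971.510 mm³

Volume = 5971.510 mm³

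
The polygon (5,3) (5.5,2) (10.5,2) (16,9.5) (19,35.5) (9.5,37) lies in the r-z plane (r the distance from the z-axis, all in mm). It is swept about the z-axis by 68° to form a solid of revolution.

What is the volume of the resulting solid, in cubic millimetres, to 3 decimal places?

Volume = 4605.717 mm³

Profile (r,z), 6 vertices: (5,3) (5.5,2) (10.5,2) (16,9.5) (19,35.5) (9.5,37)
edge 0: (5,3)→(5.5,2)  cross = 5·2 − 5.5·3 = -6.5000; (r_i+r_j)·cross = 10.5·-6.5000 = -68.2500
edge 1: (5.5,2)→(10.5,2)  cross = 5.5·2 − 10.5·2 = -10.0000; (r_i+r_j)·cross = 16·-10.0000 = -160.0000
edge 2: (10.5,2)→(16,9.5)  cross = 10.5·9.5 − 16·2 = 67.7500; (r_i+r_j)·cross = 26.5·67.7500 = 1795.3750
edge 3: (16,9.5)→(19,35.5)  cross = 16·35.5 − 19·9.5 = 387.5000; (r_i+r_j)·cross = 35·387.5000 = 13562.5000
edge 4: (19,35.5)→(9.5,37)  cross = 19·37 − 9.5·35.5 = 365.7500; (r_i+r_j)·cross = 28.5·365.7500 = 10423.8750
edge 5: (9.5,37)→(5,3)  cross = 9.5·3 − 5·37 = -156.5000; (r_i+r_j)·cross = 14.5·-156.5000 = -2269.2500
Σcross = 648.0000 → A = |Σcross|/2 = 324.0000 mm²
Σ(r_i+r_j)·cross = 23284.2500 → first moment M = |Σ|/6 = 3880.7083
R_c = M/A = 3880.7083/324.0000 = 11.9775 mm
θ = 68° = 1.186824 rad
V = θ·R_c·A = 1.186824·11.9775·324.0000 = 4605.717 mm³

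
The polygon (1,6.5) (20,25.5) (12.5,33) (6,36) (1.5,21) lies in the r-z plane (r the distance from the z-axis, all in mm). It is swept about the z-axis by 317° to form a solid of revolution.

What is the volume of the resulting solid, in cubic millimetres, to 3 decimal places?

Volume = 12974.167 mm³

Profile (r,z), 5 vertices: (1,6.5) (20,25.5) (12.5,33) (6,36) (1.5,21)
edge 0: (1,6.5)→(20,25.5)  cross = 1·25.5 − 20·6.5 = -104.5000; (r_i+r_j)·cross = 21·-104.5000 = -2194.5000
edge 1: (20,25.5)→(12.5,33)  cross = 20·33 − 12.5·25.5 = 341.2500; (r_i+r_j)·cross = 32.5·341.2500 = 11090.6250
edge 2: (12.5,33)→(6,36)  cross = 12.5·36 − 6·33 = 252.0000; (r_i+r_j)·cross = 18.5·252.0000 = 4662.0000
edge 3: (6,36)→(1.5,21)  cross = 6·21 − 1.5·36 = 72.0000; (r_i+r_j)·cross = 7.5·72.0000 = 540.0000
edge 4: (1.5,21)→(1,6.5)  cross = 1.5·6.5 − 1·21 = -11.2500; (r_i+r_j)·cross = 2.5·-11.2500 = -28.1250
Σcross = 549.5000 → A = |Σcross|/2 = 274.7500 mm²
Σ(r_i+r_j)·cross = 14070.0000 → first moment M = |Σ|/6 = 2345.0000
R_c = M/A = 2345.0000/274.7500 = 8.5350 mm
θ = 317° = 5.532694 rad
V = θ·R_c·A = 5.532694·8.5350·274.7500 = 12974.167 mm³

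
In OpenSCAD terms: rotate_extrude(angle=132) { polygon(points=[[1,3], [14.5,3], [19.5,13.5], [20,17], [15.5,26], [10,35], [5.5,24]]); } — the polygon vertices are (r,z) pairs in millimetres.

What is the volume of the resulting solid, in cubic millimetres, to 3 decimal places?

Profile (r,z), 7 vertices: (1,3) (14.5,3) (19.5,13.5) (20,17) (15.5,26) (10,35) (5.5,24)
edge 0: (1,3)→(14.5,3)  cross = 1·3 − 14.5·3 = -40.5000; (r_i+r_j)·cross = 15.5·-40.5000 = -627.7500
edge 1: (14.5,3)→(19.5,13.5)  cross = 14.5·13.5 − 19.5·3 = 137.2500; (r_i+r_j)·cross = 34·137.2500 = 4666.5000
edge 2: (19.5,13.5)→(20,17)  cross = 19.5·17 − 20·13.5 = 61.5000; (r_i+r_j)·cross = 39.5·61.5000 = 2429.2500
edge 3: (20,17)→(15.5,26)  cross = 20·26 − 15.5·17 = 256.5000; (r_i+r_j)·cross = 35.5·256.5000 = 9105.7500
edge 4: (15.5,26)→(10,35)  cross = 15.5·35 − 10·26 = 282.5000; (r_i+r_j)·cross = 25.5·282.5000 = 7203.7500
edge 5: (10,35)→(5.5,24)  cross = 10·24 − 5.5·35 = 47.5000; (r_i+r_j)·cross = 15.5·47.5000 = 736.2500
edge 6: (5.5,24)→(1,3)  cross = 5.5·3 − 1·24 = -7.5000; (r_i+r_j)·cross = 6.5·-7.5000 = -48.7500
Σcross = 737.2500 → A = |Σcross|/2 = 368.6250 mm²
Σ(r_i+r_j)·cross = 23465.0000 → first moment M = |Σ|/6 = 3910.8333
R_c = M/A = 3910.8333/368.6250 = 10.6092 mm
θ = 132° = 2.303835 rad
V = θ·R_c·A = 2.303835·10.6092·368.6250 = 9009.913 mm³

Volume = 9009.913 mm³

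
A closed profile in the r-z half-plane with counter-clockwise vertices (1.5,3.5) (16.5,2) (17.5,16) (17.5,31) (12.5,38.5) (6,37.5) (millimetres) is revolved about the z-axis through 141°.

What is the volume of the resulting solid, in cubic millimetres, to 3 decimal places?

Volume = 11775.270 mm³

Profile (r,z), 6 vertices: (1.5,3.5) (16.5,2) (17.5,16) (17.5,31) (12.5,38.5) (6,37.5)
edge 0: (1.5,3.5)→(16.5,2)  cross = 1.5·2 − 16.5·3.5 = -54.7500; (r_i+r_j)·cross = 18·-54.7500 = -985.5000
edge 1: (16.5,2)→(17.5,16)  cross = 16.5·16 − 17.5·2 = 229.0000; (r_i+r_j)·cross = 34·229.0000 = 7786.0000
edge 2: (17.5,16)→(17.5,31)  cross = 17.5·31 − 17.5·16 = 262.5000; (r_i+r_j)·cross = 35·262.5000 = 9187.5000
edge 3: (17.5,31)→(12.5,38.5)  cross = 17.5·38.5 − 12.5·31 = 286.2500; (r_i+r_j)·cross = 30·286.2500 = 8587.5000
edge 4: (12.5,38.5)→(6,37.5)  cross = 12.5·37.5 − 6·38.5 = 237.7500; (r_i+r_j)·cross = 18.5·237.7500 = 4398.3750
edge 5: (6,37.5)→(1.5,3.5)  cross = 6·3.5 − 1.5·37.5 = -35.2500; (r_i+r_j)·cross = 7.5·-35.2500 = -264.3750
Σcross = 925.5000 → A = |Σcross|/2 = 462.7500 mm²
Σ(r_i+r_j)·cross = 28709.5000 → first moment M = |Σ|/6 = 4784.9167
R_c = M/A = 4784.9167/462.7500 = 10.3402 mm
θ = 141° = 2.460914 rad
V = θ·R_c·A = 2.460914·10.3402·462.7500 = 11775.270 mm³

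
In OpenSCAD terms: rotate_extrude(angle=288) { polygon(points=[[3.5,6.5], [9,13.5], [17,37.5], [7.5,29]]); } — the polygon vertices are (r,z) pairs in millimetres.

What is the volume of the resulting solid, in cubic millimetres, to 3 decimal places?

Volume = 6094.690 mm³

Profile (r,z), 4 vertices: (3.5,6.5) (9,13.5) (17,37.5) (7.5,29)
edge 0: (3.5,6.5)→(9,13.5)  cross = 3.5·13.5 − 9·6.5 = -11.2500; (r_i+r_j)·cross = 12.5·-11.2500 = -140.6250
edge 1: (9,13.5)→(17,37.5)  cross = 9·37.5 − 17·13.5 = 108.0000; (r_i+r_j)·cross = 26·108.0000 = 2808.0000
edge 2: (17,37.5)→(7.5,29)  cross = 17·29 − 7.5·37.5 = 211.7500; (r_i+r_j)·cross = 24.5·211.7500 = 5187.8750
edge 3: (7.5,29)→(3.5,6.5)  cross = 7.5·6.5 − 3.5·29 = -52.7500; (r_i+r_j)·cross = 11·-52.7500 = -580.2500
Σcross = 255.7500 → A = |Σcross|/2 = 127.8750 mm²
Σ(r_i+r_j)·cross = 7275.0000 → first moment M = |Σ|/6 = 1212.5000
R_c = M/A = 1212.5000/127.8750 = 9.4819 mm
θ = 288° = 5.026548 rad
V = θ·R_c·A = 5.026548·9.4819·127.8750 = 6094.690 mm³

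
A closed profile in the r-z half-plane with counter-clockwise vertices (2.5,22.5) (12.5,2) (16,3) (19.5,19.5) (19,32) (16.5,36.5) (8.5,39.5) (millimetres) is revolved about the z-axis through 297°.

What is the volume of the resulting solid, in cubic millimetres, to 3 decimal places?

Volume = 26092.871 mm³

Profile (r,z), 7 vertices: (2.5,22.5) (12.5,2) (16,3) (19.5,19.5) (19,32) (16.5,36.5) (8.5,39.5)
edge 0: (2.5,22.5)→(12.5,2)  cross = 2.5·2 − 12.5·22.5 = -276.2500; (r_i+r_j)·cross = 15·-276.2500 = -4143.7500
edge 1: (12.5,2)→(16,3)  cross = 12.5·3 − 16·2 = 5.5000; (r_i+r_j)·cross = 28.5·5.5000 = 156.7500
edge 2: (16,3)→(19.5,19.5)  cross = 16·19.5 − 19.5·3 = 253.5000; (r_i+r_j)·cross = 35.5·253.5000 = 8999.2500
edge 3: (19.5,19.5)→(19,32)  cross = 19.5·32 − 19·19.5 = 253.5000; (r_i+r_j)·cross = 38.5·253.5000 = 9759.7500
edge 4: (19,32)→(16.5,36.5)  cross = 19·36.5 − 16.5·32 = 165.5000; (r_i+r_j)·cross = 35.5·165.5000 = 5875.2500
edge 5: (16.5,36.5)→(8.5,39.5)  cross = 16.5·39.5 − 8.5·36.5 = 341.5000; (r_i+r_j)·cross = 25·341.5000 = 8537.5000
edge 6: (8.5,39.5)→(2.5,22.5)  cross = 8.5·22.5 − 2.5·39.5 = 92.5000; (r_i+r_j)·cross = 11·92.5000 = 1017.5000
Σcross = 835.7500 → A = |Σcross|/2 = 417.8750 mm²
Σ(r_i+r_j)·cross = 30202.2500 → first moment M = |Σ|/6 = 5033.7083
R_c = M/A = 5033.7083/417.8750 = 12.0460 mm
θ = 297° = 5.183628 rad
V = θ·R_c·A = 5.183628·12.0460·417.8750 = 26092.871 mm³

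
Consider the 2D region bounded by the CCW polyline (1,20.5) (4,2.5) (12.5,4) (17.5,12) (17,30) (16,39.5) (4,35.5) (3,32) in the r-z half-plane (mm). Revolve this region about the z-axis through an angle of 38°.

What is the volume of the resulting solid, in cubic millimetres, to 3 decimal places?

Volume = 3052.314 mm³

Profile (r,z), 8 vertices: (1,20.5) (4,2.5) (12.5,4) (17.5,12) (17,30) (16,39.5) (4,35.5) (3,32)
edge 0: (1,20.5)→(4,2.5)  cross = 1·2.5 − 4·20.5 = -79.5000; (r_i+r_j)·cross = 5·-79.5000 = -397.5000
edge 1: (4,2.5)→(12.5,4)  cross = 4·4 − 12.5·2.5 = -15.2500; (r_i+r_j)·cross = 16.5·-15.2500 = -251.6250
edge 2: (12.5,4)→(17.5,12)  cross = 12.5·12 − 17.5·4 = 80.0000; (r_i+r_j)·cross = 30·80.0000 = 2400.0000
edge 3: (17.5,12)→(17,30)  cross = 17.5·30 − 17·12 = 321.0000; (r_i+r_j)·cross = 34.5·321.0000 = 11074.5000
edge 4: (17,30)→(16,39.5)  cross = 17·39.5 − 16·30 = 191.5000; (r_i+r_j)·cross = 33·191.5000 = 6319.5000
edge 5: (16,39.5)→(4,35.5)  cross = 16·35.5 − 4·39.5 = 410.0000; (r_i+r_j)·cross = 20·410.0000 = 8200.0000
edge 6: (4,35.5)→(3,32)  cross = 4·32 − 3·35.5 = 21.5000; (r_i+r_j)·cross = 7·21.5000 = 150.5000
edge 7: (3,32)→(1,20.5)  cross = 3·20.5 − 1·32 = 29.5000; (r_i+r_j)·cross = 4·29.5000 = 118.0000
Σcross = 958.7500 → A = |Σcross|/2 = 479.3750 mm²
Σ(r_i+r_j)·cross = 27613.3750 → first moment M = |Σ|/6 = 4602.2292
R_c = M/A = 4602.2292/479.3750 = 9.6005 mm
θ = 38° = 0.663225 rad
V = θ·R_c·A = 0.663225·9.6005·479.3750 = 3052.314 mm³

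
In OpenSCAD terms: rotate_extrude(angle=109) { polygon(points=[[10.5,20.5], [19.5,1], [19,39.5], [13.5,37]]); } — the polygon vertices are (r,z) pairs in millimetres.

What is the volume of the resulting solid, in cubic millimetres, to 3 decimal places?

Profile (r,z), 4 vertices: (10.5,20.5) (19.5,1) (19,39.5) (13.5,37)
edge 0: (10.5,20.5)→(19.5,1)  cross = 10.5·1 − 19.5·20.5 = -389.2500; (r_i+r_j)·cross = 30·-389.2500 = -11677.5000
edge 1: (19.5,1)→(19,39.5)  cross = 19.5·39.5 − 19·1 = 751.2500; (r_i+r_j)·cross = 38.5·751.2500 = 28923.1250
edge 2: (19,39.5)→(13.5,37)  cross = 19·37 − 13.5·39.5 = 169.7500; (r_i+r_j)·cross = 32.5·169.7500 = 5516.8750
edge 3: (13.5,37)→(10.5,20.5)  cross = 13.5·20.5 − 10.5·37 = -111.7500; (r_i+r_j)·cross = 24·-111.7500 = -2682.0000
Σcross = 420.0000 → A = |Σcross|/2 = 210.0000 mm²
Σ(r_i+r_j)·cross = 20080.5000 → first moment M = |Σ|/6 = 3346.7500
R_c = M/A = 3346.7500/210.0000 = 15.9369 mm
θ = 109° = 1.902409 rad
V = θ·R_c·A = 1.902409·15.9369·210.0000 = 6366.887 mm³

Volume = 6366.887 mm³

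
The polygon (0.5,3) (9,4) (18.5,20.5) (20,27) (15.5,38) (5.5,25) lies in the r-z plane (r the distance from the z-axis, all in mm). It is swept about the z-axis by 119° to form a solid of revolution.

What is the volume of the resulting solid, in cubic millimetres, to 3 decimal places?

Volume = 7664.867 mm³

Profile (r,z), 6 vertices: (0.5,3) (9,4) (18.5,20.5) (20,27) (15.5,38) (5.5,25)
edge 0: (0.5,3)→(9,4)  cross = 0.5·4 − 9·3 = -25.0000; (r_i+r_j)·cross = 9.5·-25.0000 = -237.5000
edge 1: (9,4)→(18.5,20.5)  cross = 9·20.5 − 18.5·4 = 110.5000; (r_i+r_j)·cross = 27.5·110.5000 = 3038.7500
edge 2: (18.5,20.5)→(20,27)  cross = 18.5·27 − 20·20.5 = 89.5000; (r_i+r_j)·cross = 38.5·89.5000 = 3445.7500
edge 3: (20,27)→(15.5,38)  cross = 20·38 − 15.5·27 = 341.5000; (r_i+r_j)·cross = 35.5·341.5000 = 12123.2500
edge 4: (15.5,38)→(5.5,25)  cross = 15.5·25 − 5.5·38 = 178.5000; (r_i+r_j)·cross = 21·178.5000 = 3748.5000
edge 5: (5.5,25)→(0.5,3)  cross = 5.5·3 − 0.5·25 = 4.0000; (r_i+r_j)·cross = 6·4.0000 = 24.0000
Σcross = 699.0000 → A = |Σcross|/2 = 349.5000 mm²
Σ(r_i+r_j)·cross = 22142.7500 → first moment M = |Σ|/6 = 3690.4583
R_c = M/A = 3690.4583/349.5000 = 10.5593 mm
θ = 119° = 2.076942 rad
V = θ·R_c·A = 2.076942·10.5593·349.5000 = 7664.867 mm³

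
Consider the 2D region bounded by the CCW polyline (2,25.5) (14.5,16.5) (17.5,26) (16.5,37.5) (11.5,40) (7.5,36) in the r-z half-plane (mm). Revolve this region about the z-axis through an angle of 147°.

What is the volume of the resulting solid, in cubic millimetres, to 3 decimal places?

Volume = 6284.948 mm³

Profile (r,z), 6 vertices: (2,25.5) (14.5,16.5) (17.5,26) (16.5,37.5) (11.5,40) (7.5,36)
edge 0: (2,25.5)→(14.5,16.5)  cross = 2·16.5 − 14.5·25.5 = -336.7500; (r_i+r_j)·cross = 16.5·-336.7500 = -5556.3750
edge 1: (14.5,16.5)→(17.5,26)  cross = 14.5·26 − 17.5·16.5 = 88.2500; (r_i+r_j)·cross = 32·88.2500 = 2824.0000
edge 2: (17.5,26)→(16.5,37.5)  cross = 17.5·37.5 − 16.5·26 = 227.2500; (r_i+r_j)·cross = 34·227.2500 = 7726.5000
edge 3: (16.5,37.5)→(11.5,40)  cross = 16.5·40 − 11.5·37.5 = 228.7500; (r_i+r_j)·cross = 28·228.7500 = 6405.0000
edge 4: (11.5,40)→(7.5,36)  cross = 11.5·36 − 7.5·40 = 114.0000; (r_i+r_j)·cross = 19·114.0000 = 2166.0000
edge 5: (7.5,36)→(2,25.5)  cross = 7.5·25.5 − 2·36 = 119.2500; (r_i+r_j)·cross = 9.5·119.2500 = 1132.8750
Σcross = 440.7500 → A = |Σcross|/2 = 220.3750 mm²
Σ(r_i+r_j)·cross = 14698.0000 → first moment M = |Σ|/6 = 2449.6667
R_c = M/A = 2449.6667/220.3750 = 11.1159 mm
θ = 147° = 2.565634 rad
V = θ·R_c·A = 2.565634·11.1159·220.3750 = 6284.948 mm³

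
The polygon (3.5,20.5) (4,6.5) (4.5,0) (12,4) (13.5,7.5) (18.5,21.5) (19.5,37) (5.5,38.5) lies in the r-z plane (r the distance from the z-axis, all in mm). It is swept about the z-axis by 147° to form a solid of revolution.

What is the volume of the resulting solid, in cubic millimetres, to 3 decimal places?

Volume = 12371.808 mm³

Profile (r,z), 8 vertices: (3.5,20.5) (4,6.5) (4.5,0) (12,4) (13.5,7.5) (18.5,21.5) (19.5,37) (5.5,38.5)
edge 0: (3.5,20.5)→(4,6.5)  cross = 3.5·6.5 − 4·20.5 = -59.2500; (r_i+r_j)·cross = 7.5·-59.2500 = -444.3750
edge 1: (4,6.5)→(4.5,0)  cross = 4·0 − 4.5·6.5 = -29.2500; (r_i+r_j)·cross = 8.5·-29.2500 = -248.6250
edge 2: (4.5,0)→(12,4)  cross = 4.5·4 − 12·0 = 18.0000; (r_i+r_j)·cross = 16.5·18.0000 = 297.0000
edge 3: (12,4)→(13.5,7.5)  cross = 12·7.5 − 13.5·4 = 36.0000; (r_i+r_j)·cross = 25.5·36.0000 = 918.0000
edge 4: (13.5,7.5)→(18.5,21.5)  cross = 13.5·21.5 − 18.5·7.5 = 151.5000; (r_i+r_j)·cross = 32·151.5000 = 4848.0000
edge 5: (18.5,21.5)→(19.5,37)  cross = 18.5·37 − 19.5·21.5 = 265.2500; (r_i+r_j)·cross = 38·265.2500 = 10079.5000
edge 6: (19.5,37)→(5.5,38.5)  cross = 19.5·38.5 − 5.5·37 = 547.2500; (r_i+r_j)·cross = 25·547.2500 = 13681.2500
edge 7: (5.5,38.5)→(3.5,20.5)  cross = 5.5·20.5 − 3.5·38.5 = -22.0000; (r_i+r_j)·cross = 9·-22.0000 = -198.0000
Σcross = 907.5000 → A = |Σcross|/2 = 453.7500 mm²
Σ(r_i+r_j)·cross = 28932.7500 → first moment M = |Σ|/6 = 4822.1250
R_c = M/A = 4822.1250/453.7500 = 10.6273 mm
θ = 147° = 2.565634 rad
V = θ·R_c·A = 2.565634·10.6273·453.7500 = 12371.808 mm³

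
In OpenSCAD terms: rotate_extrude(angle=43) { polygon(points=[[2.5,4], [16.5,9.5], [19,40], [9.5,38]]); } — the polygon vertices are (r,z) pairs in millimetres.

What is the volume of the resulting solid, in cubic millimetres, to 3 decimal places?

Volume = 3162.384 mm³

Profile (r,z), 4 vertices: (2.5,4) (16.5,9.5) (19,40) (9.5,38)
edge 0: (2.5,4)→(16.5,9.5)  cross = 2.5·9.5 − 16.5·4 = -42.2500; (r_i+r_j)·cross = 19·-42.2500 = -802.7500
edge 1: (16.5,9.5)→(19,40)  cross = 16.5·40 − 19·9.5 = 479.5000; (r_i+r_j)·cross = 35.5·479.5000 = 17022.2500
edge 2: (19,40)→(9.5,38)  cross = 19·38 − 9.5·40 = 342.0000; (r_i+r_j)·cross = 28.5·342.0000 = 9747.0000
edge 3: (9.5,38)→(2.5,4)  cross = 9.5·4 − 2.5·38 = -57.0000; (r_i+r_j)·cross = 12·-57.0000 = -684.0000
Σcross = 722.2500 → A = |Σcross|/2 = 361.1250 mm²
Σ(r_i+r_j)·cross = 25282.5000 → first moment M = |Σ|/6 = 4213.7500
R_c = M/A = 4213.7500/361.1250 = 11.6684 mm
θ = 43° = 0.750492 rad
V = θ·R_c·A = 0.750492·11.6684·361.1250 = 3162.384 mm³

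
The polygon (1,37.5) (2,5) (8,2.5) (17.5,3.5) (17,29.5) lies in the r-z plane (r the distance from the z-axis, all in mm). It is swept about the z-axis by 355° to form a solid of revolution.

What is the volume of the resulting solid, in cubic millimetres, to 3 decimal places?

Profile (r,z), 5 vertices: (1,37.5) (2,5) (8,2.5) (17.5,3.5) (17,29.5)
edge 0: (1,37.5)→(2,5)  cross = 1·5 − 2·37.5 = -70.0000; (r_i+r_j)·cross = 3·-70.0000 = -210.0000
edge 1: (2,5)→(8,2.5)  cross = 2·2.5 − 8·5 = -35.0000; (r_i+r_j)·cross = 10·-35.0000 = -350.0000
edge 2: (8,2.5)→(17.5,3.5)  cross = 8·3.5 − 17.5·2.5 = -15.7500; (r_i+r_j)·cross = 25.5·-15.7500 = -401.6250
edge 3: (17.5,3.5)→(17,29.5)  cross = 17.5·29.5 − 17·3.5 = 456.7500; (r_i+r_j)·cross = 34.5·456.7500 = 15757.8750
edge 4: (17,29.5)→(1,37.5)  cross = 17·37.5 − 1·29.5 = 608.0000; (r_i+r_j)·cross = 18·608.0000 = 10944.0000
Σcross = 944.0000 → A = |Σcross|/2 = 472.0000 mm²
Σ(r_i+r_j)·cross = 25740.2500 → first moment M = |Σ|/6 = 4290.0417
R_c = M/A = 4290.0417/472.0000 = 9.0891 mm
θ = 355° = 6.195919 rad
V = θ·R_c·A = 6.195919·9.0891·472.0000 = 26580.750 mm³

Volume = 26580.750 mm³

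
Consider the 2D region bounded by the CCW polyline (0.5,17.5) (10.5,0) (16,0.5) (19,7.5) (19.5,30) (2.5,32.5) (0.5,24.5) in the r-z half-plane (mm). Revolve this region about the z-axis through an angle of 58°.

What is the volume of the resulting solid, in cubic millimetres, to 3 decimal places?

Profile (r,z), 7 vertices: (0.5,17.5) (10.5,0) (16,0.5) (19,7.5) (19.5,30) (2.5,32.5) (0.5,24.5)
edge 0: (0.5,17.5)→(10.5,0)  cross = 0.5·0 − 10.5·17.5 = -183.7500; (r_i+r_j)·cross = 11·-183.7500 = -2021.2500
edge 1: (10.5,0)→(16,0.5)  cross = 10.5·0.5 − 16·0 = 5.2500; (r_i+r_j)·cross = 26.5·5.2500 = 139.1250
edge 2: (16,0.5)→(19,7.5)  cross = 16·7.5 − 19·0.5 = 110.5000; (r_i+r_j)·cross = 35·110.5000 = 3867.5000
edge 3: (19,7.5)→(19.5,30)  cross = 19·30 − 19.5·7.5 = 423.7500; (r_i+r_j)·cross = 38.5·423.7500 = 16314.3750
edge 4: (19.5,30)→(2.5,32.5)  cross = 19.5·32.5 − 2.5·30 = 558.7500; (r_i+r_j)·cross = 22·558.7500 = 12292.5000
edge 5: (2.5,32.5)→(0.5,24.5)  cross = 2.5·24.5 − 0.5·32.5 = 45.0000; (r_i+r_j)·cross = 3·45.0000 = 135.0000
edge 6: (0.5,24.5)→(0.5,17.5)  cross = 0.5·17.5 − 0.5·24.5 = -3.5000; (r_i+r_j)·cross = 1·-3.5000 = -3.5000
Σcross = 956.0000 → A = |Σcross|/2 = 478.0000 mm²
Σ(r_i+r_j)·cross = 30723.7500 → first moment M = |Σ|/6 = 5120.6250
R_c = M/A = 5120.6250/478.0000 = 10.7126 mm
θ = 58° = 1.012291 rad
V = θ·R_c·A = 1.012291·10.7126·478.0000 = 5183.562 mm³

Volume = 5183.562 mm³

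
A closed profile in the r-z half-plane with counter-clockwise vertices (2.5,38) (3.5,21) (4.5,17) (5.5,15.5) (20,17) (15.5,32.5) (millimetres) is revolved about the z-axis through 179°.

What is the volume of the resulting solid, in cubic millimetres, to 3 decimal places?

Volume = 8507.552 mm³

Profile (r,z), 6 vertices: (2.5,38) (3.5,21) (4.5,17) (5.5,15.5) (20,17) (15.5,32.5)
edge 0: (2.5,38)→(3.5,21)  cross = 2.5·21 − 3.5·38 = -80.5000; (r_i+r_j)·cross = 6·-80.5000 = -483.0000
edge 1: (3.5,21)→(4.5,17)  cross = 3.5·17 − 4.5·21 = -35.0000; (r_i+r_j)·cross = 8·-35.0000 = -280.0000
edge 2: (4.5,17)→(5.5,15.5)  cross = 4.5·15.5 − 5.5·17 = -23.7500; (r_i+r_j)·cross = 10·-23.7500 = -237.5000
edge 3: (5.5,15.5)→(20,17)  cross = 5.5·17 − 20·15.5 = -216.5000; (r_i+r_j)·cross = 25.5·-216.5000 = -5520.7500
edge 4: (20,17)→(15.5,32.5)  cross = 20·32.5 − 15.5·17 = 386.5000; (r_i+r_j)·cross = 35.5·386.5000 = 13720.7500
edge 5: (15.5,32.5)→(2.5,38)  cross = 15.5·38 − 2.5·32.5 = 507.7500; (r_i+r_j)·cross = 18·507.7500 = 9139.5000
Σcross = 538.5000 → A = |Σcross|/2 = 269.2500 mm²
Σ(r_i+r_j)·cross = 16339.0000 → first moment M = |Σ|/6 = 2723.1667
R_c = M/A = 2723.1667/269.2500 = 10.1139 mm
θ = 179° = 3.124139 rad
V = θ·R_c·A = 3.124139·10.1139·269.2500 = 8507.552 mm³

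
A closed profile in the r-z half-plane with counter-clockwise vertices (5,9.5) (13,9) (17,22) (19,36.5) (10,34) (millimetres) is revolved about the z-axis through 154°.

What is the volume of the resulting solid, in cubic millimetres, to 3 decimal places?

Profile (r,z), 5 vertices: (5,9.5) (13,9) (17,22) (19,36.5) (10,34)
edge 0: (5,9.5)→(13,9)  cross = 5·9 − 13·9.5 = -78.5000; (r_i+r_j)·cross = 18·-78.5000 = -1413.0000
edge 1: (13,9)→(17,22)  cross = 13·22 − 17·9 = 133.0000; (r_i+r_j)·cross = 30·133.0000 = 3990.0000
edge 2: (17,22)→(19,36.5)  cross = 17·36.5 − 19·22 = 202.5000; (r_i+r_j)·cross = 36·202.5000 = 7290.0000
edge 3: (19,36.5)→(10,34)  cross = 19·34 − 10·36.5 = 281.0000; (r_i+r_j)·cross = 29·281.0000 = 8149.0000
edge 4: (10,34)→(5,9.5)  cross = 10·9.5 − 5·34 = -75.0000; (r_i+r_j)·cross = 15·-75.0000 = -1125.0000
Σcross = 463.0000 → A = |Σcross|/2 = 231.5000 mm²
Σ(r_i+r_j)·cross = 16891.0000 → first moment M = |Σ|/6 = 2815.1667
R_c = M/A = 2815.1667/231.5000 = 12.1605 mm
θ = 154° = 2.687807 rad
V = θ·R_c·A = 2.687807·12.1605·231.5000 = 7566.625 mm³

Volume = 7566.625 mm³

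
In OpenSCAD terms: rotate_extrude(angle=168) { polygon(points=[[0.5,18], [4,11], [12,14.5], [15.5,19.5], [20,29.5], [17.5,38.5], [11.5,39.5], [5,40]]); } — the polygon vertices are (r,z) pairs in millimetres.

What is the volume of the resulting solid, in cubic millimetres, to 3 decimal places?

Volume = 11042.916 mm³

Profile (r,z), 8 vertices: (0.5,18) (4,11) (12,14.5) (15.5,19.5) (20,29.5) (17.5,38.5) (11.5,39.5) (5,40)
edge 0: (0.5,18)→(4,11)  cross = 0.5·11 − 4·18 = -66.5000; (r_i+r_j)·cross = 4.5·-66.5000 = -299.2500
edge 1: (4,11)→(12,14.5)  cross = 4·14.5 − 12·11 = -74.0000; (r_i+r_j)·cross = 16·-74.0000 = -1184.0000
edge 2: (12,14.5)→(15.5,19.5)  cross = 12·19.5 − 15.5·14.5 = 9.2500; (r_i+r_j)·cross = 27.5·9.2500 = 254.3750
edge 3: (15.5,19.5)→(20,29.5)  cross = 15.5·29.5 − 20·19.5 = 67.2500; (r_i+r_j)·cross = 35.5·67.2500 = 2387.3750
edge 4: (20,29.5)→(17.5,38.5)  cross = 20·38.5 − 17.5·29.5 = 253.7500; (r_i+r_j)·cross = 37.5·253.7500 = 9515.6250
edge 5: (17.5,38.5)→(11.5,39.5)  cross = 17.5·39.5 − 11.5·38.5 = 248.5000; (r_i+r_j)·cross = 29·248.5000 = 7206.5000
edge 6: (11.5,39.5)→(5,40)  cross = 11.5·40 − 5·39.5 = 262.5000; (r_i+r_j)·cross = 16.5·262.5000 = 4331.2500
edge 7: (5,40)→(0.5,18)  cross = 5·18 − 0.5·40 = 70.0000; (r_i+r_j)·cross = 5.5·70.0000 = 385.0000
Σcross = 770.7500 → A = |Σcross|/2 = 385.3750 mm²
Σ(r_i+r_j)·cross = 22596.8750 → first moment M = |Σ|/6 = 3766.1458
R_c = M/A = 3766.1458/385.3750 = 9.7727 mm
θ = 168° = 2.932153 rad
V = θ·R_c·A = 2.932153·9.7727·385.3750 = 11042.916 mm³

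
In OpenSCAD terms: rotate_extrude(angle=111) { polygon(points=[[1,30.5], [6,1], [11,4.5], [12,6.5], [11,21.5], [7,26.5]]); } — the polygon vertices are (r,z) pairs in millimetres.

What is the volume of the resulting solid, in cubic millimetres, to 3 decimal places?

Profile (r,z), 6 vertices: (1,30.5) (6,1) (11,4.5) (12,6.5) (11,21.5) (7,26.5)
edge 0: (1,30.5)→(6,1)  cross = 1·1 − 6·30.5 = -182.0000; (r_i+r_j)·cross = 7·-182.0000 = -1274.0000
edge 1: (6,1)→(11,4.5)  cross = 6·4.5 − 11·1 = 16.0000; (r_i+r_j)·cross = 17·16.0000 = 272.0000
edge 2: (11,4.5)→(12,6.5)  cross = 11·6.5 − 12·4.5 = 17.5000; (r_i+r_j)·cross = 23·17.5000 = 402.5000
edge 3: (12,6.5)→(11,21.5)  cross = 12·21.5 − 11·6.5 = 186.5000; (r_i+r_j)·cross = 23·186.5000 = 4289.5000
edge 4: (11,21.5)→(7,26.5)  cross = 11·26.5 − 7·21.5 = 141.0000; (r_i+r_j)·cross = 18·141.0000 = 2538.0000
edge 5: (7,26.5)→(1,30.5)  cross = 7·30.5 − 1·26.5 = 187.0000; (r_i+r_j)·cross = 8·187.0000 = 1496.0000
Σcross = 366.0000 → A = |Σcross|/2 = 183.0000 mm²
Σ(r_i+r_j)·cross = 7724.0000 → first moment M = |Σ|/6 = 1287.3333
R_c = M/A = 1287.3333/183.0000 = 7.0346 mm
θ = 111° = 1.937315 rad
V = θ·R_c·A = 1.937315·7.0346·183.0000 = 2493.971 mm³

Volume = 2493.971 mm³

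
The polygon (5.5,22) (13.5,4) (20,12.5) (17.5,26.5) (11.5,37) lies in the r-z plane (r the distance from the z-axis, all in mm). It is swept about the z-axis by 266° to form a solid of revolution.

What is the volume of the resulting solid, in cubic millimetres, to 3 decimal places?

Volume = 15630.972 mm³

Profile (r,z), 5 vertices: (5.5,22) (13.5,4) (20,12.5) (17.5,26.5) (11.5,37)
edge 0: (5.5,22)→(13.5,4)  cross = 5.5·4 − 13.5·22 = -275.0000; (r_i+r_j)·cross = 19·-275.0000 = -5225.0000
edge 1: (13.5,4)→(20,12.5)  cross = 13.5·12.5 − 20·4 = 88.7500; (r_i+r_j)·cross = 33.5·88.7500 = 2973.1250
edge 2: (20,12.5)→(17.5,26.5)  cross = 20·26.5 − 17.5·12.5 = 311.2500; (r_i+r_j)·cross = 37.5·311.2500 = 11671.8750
edge 3: (17.5,26.5)→(11.5,37)  cross = 17.5·37 − 11.5·26.5 = 342.7500; (r_i+r_j)·cross = 29·342.7500 = 9939.7500
edge 4: (11.5,37)→(5.5,22)  cross = 11.5·22 − 5.5·37 = 49.5000; (r_i+r_j)·cross = 17·49.5000 = 841.5000
Σcross = 517.2500 → A = |Σcross|/2 = 258.6250 mm²
Σ(r_i+r_j)·cross = 20201.2500 → first moment M = |Σ|/6 = 3366.8750
R_c = M/A = 3366.8750/258.6250 = 13.0184 mm
θ = 266° = 4.642576 rad
V = θ·R_c·A = 4.642576·13.0184·258.6250 = 15630.972 mm³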